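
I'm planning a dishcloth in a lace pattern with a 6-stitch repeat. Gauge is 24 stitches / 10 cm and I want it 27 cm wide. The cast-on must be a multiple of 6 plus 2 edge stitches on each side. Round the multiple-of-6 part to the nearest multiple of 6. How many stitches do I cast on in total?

24 / 10 = 2.4 sts per cm.
27 × 2.4 = 64.80 sts.
Less 4 edge sts → 60.80 for the repeat.
Nearest multiple of 6: 60.
Add back 4 edge sts → 64.

CO 64 sts.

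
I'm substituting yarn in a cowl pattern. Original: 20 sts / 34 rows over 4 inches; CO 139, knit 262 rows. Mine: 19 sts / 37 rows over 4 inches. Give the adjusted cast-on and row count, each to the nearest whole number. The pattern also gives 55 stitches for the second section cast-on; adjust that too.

Stitches: 139 × 19/20 = 132.05 → 132.
Rows: 262 × 37/34 = 285.12 → 285.
second section cast-on: 55 × 19/20 = 52.25 → 52.

Cast on 132 stitches; work 285 rows; second section cast-on 52 stitches.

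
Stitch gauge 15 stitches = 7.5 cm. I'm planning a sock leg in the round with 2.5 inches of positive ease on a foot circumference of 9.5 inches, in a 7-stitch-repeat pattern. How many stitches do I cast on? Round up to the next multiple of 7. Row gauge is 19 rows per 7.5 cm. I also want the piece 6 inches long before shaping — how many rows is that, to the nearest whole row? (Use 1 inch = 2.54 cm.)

Finished = 9.5 + 2.5 = 12 inches.
12 inches × 2.54 = 30.48 cm.
15/7.5 = 2 sts per cm; 30.48 × 2 = 60.96 sts.
Next multiple of 7 → 63.
6 inches = 15.24 cm; × 2.533 = 38.61 → 39 rows.

Cast on 63 stitches; work 39 rows.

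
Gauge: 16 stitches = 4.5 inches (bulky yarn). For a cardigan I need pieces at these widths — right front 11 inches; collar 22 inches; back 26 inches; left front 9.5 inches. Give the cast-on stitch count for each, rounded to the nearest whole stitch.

right front 39; collar 78; back 92; left front 34.

Rate = 16/4.5 = 3.556 sts per in.
right front: 11 × 3.556 = 39.11 → 39.
collar: 22 × 3.556 = 78.22 → 78.
back: 26 × 3.556 = 92.44 → 92.
left front: 9.5 × 3.556 = 33.78 → 34.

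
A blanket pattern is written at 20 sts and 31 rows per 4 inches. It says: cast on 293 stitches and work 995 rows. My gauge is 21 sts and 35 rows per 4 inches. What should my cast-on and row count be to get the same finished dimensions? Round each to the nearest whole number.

Stitches: 293 × 21/20 = 307.65 → 308.
Rows: 995 × 35/31 = 1123.39 → 1123.

Cast on 308 stitches; work 1123 rows.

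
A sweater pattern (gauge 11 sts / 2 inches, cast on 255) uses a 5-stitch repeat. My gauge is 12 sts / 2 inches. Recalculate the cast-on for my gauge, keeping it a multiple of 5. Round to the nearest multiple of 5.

255 × 12 / 11 = 278.18.
Nearest multiple of 5: 280.

CO 280 sts.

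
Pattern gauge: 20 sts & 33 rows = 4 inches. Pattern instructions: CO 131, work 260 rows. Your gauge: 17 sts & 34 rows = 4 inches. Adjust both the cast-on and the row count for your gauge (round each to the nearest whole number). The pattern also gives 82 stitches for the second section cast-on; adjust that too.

Stitches: 131 × 17/20 = 111.35 → 111.
Rows: 260 × 34/33 = 267.88 → 268.
second section cast-on: 82 × 17/20 = 69.70 → 70.

Cast on 111 stitches; work 268 rows; second section cast-on 70 stitches.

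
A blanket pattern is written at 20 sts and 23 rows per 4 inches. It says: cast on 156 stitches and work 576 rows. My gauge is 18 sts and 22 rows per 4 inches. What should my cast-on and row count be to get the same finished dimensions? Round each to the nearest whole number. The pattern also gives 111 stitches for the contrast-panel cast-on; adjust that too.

Cast on 140 stitches; work 551 rows; contrast-panel cast-on 100 stitches.

Stitches: 156 × 18/20 = 140.40 → 140.
Rows: 576 × 22/23 = 550.96 → 551.
contrast-panel cast-on: 111 × 18/20 = 99.90 → 100.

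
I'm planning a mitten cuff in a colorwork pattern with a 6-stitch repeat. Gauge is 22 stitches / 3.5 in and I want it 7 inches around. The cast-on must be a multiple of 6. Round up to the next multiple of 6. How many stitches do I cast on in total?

48 stitches.

22 / 3.5 = 6.286 sts per inch.
7 × 6.286 = 44.00 sts.
Next multiple of 6: 48.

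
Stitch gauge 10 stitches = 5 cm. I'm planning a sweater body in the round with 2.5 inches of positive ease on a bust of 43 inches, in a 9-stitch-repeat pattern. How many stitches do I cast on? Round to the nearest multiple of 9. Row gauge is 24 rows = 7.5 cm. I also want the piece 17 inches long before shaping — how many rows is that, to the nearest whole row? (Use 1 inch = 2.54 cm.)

Finished = 43 + 2.5 = 45.5 inches.
45.5 inches × 2.54 = 115.57 cm.
10/5 = 2 sts per cm; 115.57 × 2 = 231.14 sts.
Nearest multiple of 9 → 234.
17 inches = 43.18 cm; × 3.2 = 138.18 → 138 rows.

Cast on 234 stitches; work 138 rows.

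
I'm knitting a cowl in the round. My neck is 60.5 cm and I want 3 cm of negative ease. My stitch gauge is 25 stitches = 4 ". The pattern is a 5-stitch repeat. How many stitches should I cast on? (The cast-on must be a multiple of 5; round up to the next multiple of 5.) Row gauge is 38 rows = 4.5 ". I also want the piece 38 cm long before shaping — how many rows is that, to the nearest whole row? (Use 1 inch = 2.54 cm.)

Finished = 60.5 − 3 = 57.5 cm.
57.5 cm × 1/2.54 = 22.64 inches.
25/4 = 6.25 sts per in; 22.64 × 6.25 = 141.49 sts.
Next multiple of 5 → 145.
38 cm = 14.96 inches; × 8.444 = 126.33 → 126 rows.

Cast on 145 stitches; work 126 rows.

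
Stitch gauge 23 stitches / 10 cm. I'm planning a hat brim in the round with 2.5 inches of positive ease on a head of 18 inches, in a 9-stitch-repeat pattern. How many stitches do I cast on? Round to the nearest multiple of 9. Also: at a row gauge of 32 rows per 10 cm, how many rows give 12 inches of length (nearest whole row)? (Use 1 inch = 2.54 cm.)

Cast on 117 stitches; work 98 rows.

Finished = 18 + 2.5 = 20.5 inches.
20.5 inches × 2.54 = 52.07 cm.
23/10 = 2.3 sts per cm; 52.07 × 2.3 = 119.76 sts.
Nearest multiple of 9 → 117.
12 inches = 30.48 cm; × 3.2 = 97.54 → 98 rows.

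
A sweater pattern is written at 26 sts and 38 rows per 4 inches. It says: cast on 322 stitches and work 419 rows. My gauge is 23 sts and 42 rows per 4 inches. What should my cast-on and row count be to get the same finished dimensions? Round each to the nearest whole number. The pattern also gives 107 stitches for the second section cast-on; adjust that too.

Stitches: 322 × 23/26 = 284.85 → 285.
Rows: 419 × 42/38 = 463.11 → 463.
second section cast-on: 107 × 23/26 = 94.65 → 95.

Cast on 285 stitches; work 463 rows; second section cast-on 95 stitches.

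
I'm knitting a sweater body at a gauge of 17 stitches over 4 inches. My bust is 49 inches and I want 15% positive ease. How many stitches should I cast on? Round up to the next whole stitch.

Finished = 49 × 1.15 = 56.35 in.
17 / 4 = 4.25 sts per inch.
56.35 × 4.25 = 239.49 sts.
→ 240 sts.

CO 240 sts.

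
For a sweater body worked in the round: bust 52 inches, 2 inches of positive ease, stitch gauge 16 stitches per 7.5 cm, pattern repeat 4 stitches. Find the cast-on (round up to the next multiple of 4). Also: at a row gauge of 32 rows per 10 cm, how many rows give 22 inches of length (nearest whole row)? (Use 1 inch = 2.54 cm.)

Finished = 52 + 2 = 54 inches.
54 inches × 2.54 = 137.16 cm.
16/7.5 = 2.133 sts per cm; 137.16 × 2.133 = 292.61 sts.
Next multiple of 4 → 296.
22 inches = 55.88 cm; × 3.2 = 178.82 → 179 rows.

Cast on 296 stitches; work 179 rows.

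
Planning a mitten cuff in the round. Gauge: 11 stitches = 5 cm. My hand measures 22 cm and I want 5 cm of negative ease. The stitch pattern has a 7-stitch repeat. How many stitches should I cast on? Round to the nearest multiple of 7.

Finished = 22 − 5 = 17 cm.
11 / 5 = 2.2 sts/cm.
17 × 2.2 = 37.40 sts.
Nearest multiple of 7: 35.

Cast on 35 stitches.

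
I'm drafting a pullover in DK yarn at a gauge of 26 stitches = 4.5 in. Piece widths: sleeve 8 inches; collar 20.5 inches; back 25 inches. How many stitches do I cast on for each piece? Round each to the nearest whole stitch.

sleeve 46; collar 118; back 144.

Rate = 26/4.5 = 5.778 sts per in.
sleeve: 8 × 5.778 = 46.22 → 46.
collar: 20.5 × 5.778 = 118.44 → 118.
back: 25 × 5.778 = 144.44 → 144.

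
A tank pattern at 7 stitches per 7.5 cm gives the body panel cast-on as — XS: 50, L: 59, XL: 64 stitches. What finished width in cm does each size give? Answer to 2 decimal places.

7/7.5 = 0.933 sts per cm.
XS: 50 / 0.933 = 53.571 → 53.57 cm.
L: 59 / 0.933 = 63.214 → 63.21 cm.
XL: 64 / 0.933 = 68.571 → 68.57 cm.

XS 53.57 cm; L 63.21 cm; XL 68.57 cm.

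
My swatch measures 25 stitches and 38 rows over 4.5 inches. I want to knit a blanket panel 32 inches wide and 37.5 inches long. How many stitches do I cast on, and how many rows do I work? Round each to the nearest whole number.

Stitch gauge = 25/4.5 = 5.556 sts/in; 32 × 5.556 = 177.78 → 178 sts.
Row gauge = 38/4.5 = 8.444 rows/in; 37.5 × 8.444 = 316.67 → 317 rows.

Cast on 178 stitches and work 317 rows.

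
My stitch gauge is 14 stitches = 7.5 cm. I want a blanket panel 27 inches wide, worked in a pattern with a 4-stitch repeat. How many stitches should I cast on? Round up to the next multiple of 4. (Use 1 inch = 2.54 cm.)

Cast on 132 stitches.

27 in = 27 × 2.54 = 68.58 cm.
14 / 7.5 = 1.867 sts/cm.
68.58 × 1.867 = 128.02 sts.
→ 132.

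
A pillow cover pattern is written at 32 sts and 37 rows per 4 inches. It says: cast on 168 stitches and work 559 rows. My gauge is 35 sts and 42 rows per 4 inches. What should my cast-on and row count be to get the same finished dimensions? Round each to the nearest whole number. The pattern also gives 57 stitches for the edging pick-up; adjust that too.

Stitches: 168 × 35/32 = 183.75 → 184.
Rows: 559 × 42/37 = 634.54 → 635.
edging pick-up: 57 × 35/32 = 62.34 → 62.

Cast on 184 stitches; work 635 rows; edging pick-up 62 stitches.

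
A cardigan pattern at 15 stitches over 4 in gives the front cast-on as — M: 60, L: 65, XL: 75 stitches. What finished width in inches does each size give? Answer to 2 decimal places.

15/4 = 3.75 sts per in.
M: 60 / 3.75 = 16.000 → 16.00 in.
L: 65 / 3.75 = 17.333 → 17.33 in.
XL: 75 / 3.75 = 20.000 → 20.00 in.

M 16.00 inches; L 17.33 inches; XL 20.00 inches.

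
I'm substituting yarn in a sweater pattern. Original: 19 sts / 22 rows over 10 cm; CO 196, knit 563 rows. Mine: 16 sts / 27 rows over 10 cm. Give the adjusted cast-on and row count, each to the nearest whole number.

Cast on 165 stitches; work 691 rows.

Stitches: 196 × 16/19 = 165.05 → 165.
Rows: 563 × 27/22 = 690.95 → 691.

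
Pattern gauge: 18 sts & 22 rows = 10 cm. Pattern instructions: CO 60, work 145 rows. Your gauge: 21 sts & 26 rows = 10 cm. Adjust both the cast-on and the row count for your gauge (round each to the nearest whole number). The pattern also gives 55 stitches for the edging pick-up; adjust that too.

Cast on 70 stitches; work 171 rows; edging pick-up 64 stitches.

Stitches: 60 × 21/18 = 70.00 → 70.
Rows: 145 × 26/22 = 171.36 → 171.
edging pick-up: 55 × 21/18 = 64.17 → 64.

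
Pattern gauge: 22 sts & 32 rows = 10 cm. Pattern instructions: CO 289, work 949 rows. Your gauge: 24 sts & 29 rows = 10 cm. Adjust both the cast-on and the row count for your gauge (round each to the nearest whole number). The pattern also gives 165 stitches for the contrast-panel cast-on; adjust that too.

Stitches: 289 × 24/22 = 315.27 → 315.
Rows: 949 × 29/32 = 860.03 → 860.
contrast-panel cast-on: 165 × 24/22 = 180.00 → 180.

Cast on 315 stitches; work 860 rows; contrast-panel cast-on 180 stitches.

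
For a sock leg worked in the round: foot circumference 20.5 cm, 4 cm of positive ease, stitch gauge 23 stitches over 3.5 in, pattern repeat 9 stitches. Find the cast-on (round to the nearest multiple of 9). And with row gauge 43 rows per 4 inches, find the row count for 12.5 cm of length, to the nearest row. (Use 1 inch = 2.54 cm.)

Cast on 63 stitches; work 53 rows.

Finished = 20.5 + 4 = 24.5 cm.
24.5 cm × 1/2.54 = 9.65 inches.
23/3.5 = 6.571 sts per in; 9.65 × 6.571 = 63.39 sts.
Nearest multiple of 9 → 63.
12.5 cm = 4.92 inches; × 10.75 = 52.90 → 53 rows.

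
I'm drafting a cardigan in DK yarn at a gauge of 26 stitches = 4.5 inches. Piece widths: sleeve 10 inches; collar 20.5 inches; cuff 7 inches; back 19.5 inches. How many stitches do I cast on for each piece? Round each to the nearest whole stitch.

sleeve 58; collar 118; cuff 40; back 113.

Rate = 26/4.5 = 5.778 sts per in.
sleeve: 10 × 5.778 = 57.78 → 58.
collar: 20.5 × 5.778 = 118.44 → 118.
cuff: 7 × 5.778 = 40.44 → 40.
back: 19.5 × 5.778 = 112.67 → 113.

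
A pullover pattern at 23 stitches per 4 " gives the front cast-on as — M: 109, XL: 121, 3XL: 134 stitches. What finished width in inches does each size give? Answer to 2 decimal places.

M 18.96 inches; XL 21.04 inches; 3XL 23.30 inches.

23/4 = 5.75 sts per in.
M: 109 / 5.75 = 18.957 → 18.96 in.
XL: 121 / 5.75 = 21.043 → 21.04 in.
3XL: 134 / 5.75 = 23.304 → 23.30 in.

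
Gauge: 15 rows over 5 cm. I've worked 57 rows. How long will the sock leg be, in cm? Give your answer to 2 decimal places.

19.00 cm.

15 rows / 5 cm = 3 rows per cm.
57 / 3 = 19.000 cm.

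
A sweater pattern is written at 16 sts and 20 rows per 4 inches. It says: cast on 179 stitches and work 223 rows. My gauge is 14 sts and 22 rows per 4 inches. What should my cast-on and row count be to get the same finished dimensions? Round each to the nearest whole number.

Stitches: 179 × 14/16 = 156.62 → 157.
Rows: 223 × 22/20 = 245.30 → 245.

Cast on 157 stitches; work 245 rows.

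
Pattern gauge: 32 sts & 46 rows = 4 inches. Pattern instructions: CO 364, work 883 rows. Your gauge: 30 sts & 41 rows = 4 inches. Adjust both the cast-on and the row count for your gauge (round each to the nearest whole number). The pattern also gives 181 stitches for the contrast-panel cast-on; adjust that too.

Cast on 341 stitches; work 787 rows; contrast-panel cast-on 170 stitches.

Stitches: 364 × 30/32 = 341.25 → 341.
Rows: 883 × 41/46 = 787.02 → 787.
contrast-panel cast-on: 181 × 30/32 = 169.69 → 170.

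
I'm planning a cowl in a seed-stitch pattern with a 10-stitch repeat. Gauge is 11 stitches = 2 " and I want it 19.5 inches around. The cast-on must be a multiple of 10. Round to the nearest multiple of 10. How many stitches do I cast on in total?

11 / 2 = 5.5 sts per inch.
19.5 × 5.5 = 107.25 sts.
Nearest multiple of 10: 110.

CO 110 sts.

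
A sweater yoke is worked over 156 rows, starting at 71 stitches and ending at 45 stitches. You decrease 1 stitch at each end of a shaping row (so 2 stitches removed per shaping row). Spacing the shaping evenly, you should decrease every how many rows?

Decrease every 12th row.

Stitches to remove: |45 − 71| = 26.
Shaping rows needed: 26 / 2 = 13.
156 rows / 13 = every 12 rows.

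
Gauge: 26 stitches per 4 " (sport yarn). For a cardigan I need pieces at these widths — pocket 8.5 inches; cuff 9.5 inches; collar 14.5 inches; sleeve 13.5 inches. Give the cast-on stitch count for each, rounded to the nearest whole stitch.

Rate = 26/4 = 6.5 sts per in.
pocket: 8.5 × 6.5 = 55.25 → 55.
cuff: 9.5 × 6.5 = 61.75 → 62.
collar: 14.5 × 6.5 = 94.25 → 94.
sleeve: 13.5 × 6.5 = 87.75 → 88.

pocket 55; cuff 62; collar 94; sleeve 88.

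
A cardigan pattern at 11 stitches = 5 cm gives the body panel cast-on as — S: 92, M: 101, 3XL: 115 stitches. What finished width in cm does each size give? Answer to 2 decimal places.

S 41.82 cm; M 45.91 cm; 3XL 52.27 cm.

11/5 = 2.2 sts per cm.
S: 92 / 2.2 = 41.818 → 41.82 cm.
M: 101 / 2.2 = 45.909 → 45.91 cm.
3XL: 115 / 2.2 = 52.273 → 52.27 cm.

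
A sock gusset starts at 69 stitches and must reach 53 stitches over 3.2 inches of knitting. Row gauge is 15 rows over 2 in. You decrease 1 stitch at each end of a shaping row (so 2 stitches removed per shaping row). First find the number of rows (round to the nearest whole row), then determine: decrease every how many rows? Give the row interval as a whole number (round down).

Decrease every 3rd row.

Rows = 3.2 × 7.5 = 24.0 → 24 rows.
Stitches to remove: 16 → 8 shaping rows (at 2 st each).
24 / 8 = 3.00 → every 3 rows.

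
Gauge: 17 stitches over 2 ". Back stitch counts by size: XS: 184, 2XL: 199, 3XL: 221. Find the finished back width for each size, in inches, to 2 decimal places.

17/2 = 8.5 sts per in.
XS: 184 / 8.5 = 21.647 → 21.65 in.
2XL: 199 / 8.5 = 23.412 → 23.41 in.
3XL: 221 / 8.5 = 26.000 → 26.00 in.

XS 21.65 inches; 2XL 23.41 inches; 3XL 26.00 inches.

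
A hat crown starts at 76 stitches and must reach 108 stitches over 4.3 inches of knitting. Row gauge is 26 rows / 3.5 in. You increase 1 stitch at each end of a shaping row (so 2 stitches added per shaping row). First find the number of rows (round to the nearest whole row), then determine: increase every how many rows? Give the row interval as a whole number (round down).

Increase every 2nd row.

Rows = 4.3 × 7.429 = 31.9 → 32 rows.
Stitches to add: 32 → 16 shaping rows (at 2 st each).
32 / 16 = 2.00 → every 2 rows.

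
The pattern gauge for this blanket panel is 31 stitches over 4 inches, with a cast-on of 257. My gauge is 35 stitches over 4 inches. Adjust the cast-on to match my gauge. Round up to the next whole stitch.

Scale factor = 35 / 31 = 1.129.
257 × 35 / 31 = 290.16 sts.
→ 291 sts.

Cast on 291 stitches.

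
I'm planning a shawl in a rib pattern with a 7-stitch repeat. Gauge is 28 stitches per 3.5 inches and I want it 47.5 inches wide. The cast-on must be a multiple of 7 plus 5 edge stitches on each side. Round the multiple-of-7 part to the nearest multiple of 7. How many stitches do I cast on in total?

28 / 3.5 = 8 sts per inch.
47.5 × 8 = 380.00 sts.
Less 10 edge sts → 370.00 for the repeat.
Nearest multiple of 7: 371.
Add back 10 edge sts → 381.

CO 381 sts.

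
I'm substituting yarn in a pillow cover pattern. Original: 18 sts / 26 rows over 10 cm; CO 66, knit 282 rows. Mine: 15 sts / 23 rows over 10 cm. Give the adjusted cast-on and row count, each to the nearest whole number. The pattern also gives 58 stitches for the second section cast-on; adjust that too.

Stitches: 66 × 15/18 = 55.00 → 55.
Rows: 282 × 23/26 = 249.46 → 249.
second section cast-on: 58 × 15/18 = 48.33 → 48.

Cast on 55 stitches; work 249 rows; second section cast-on 48 stitches.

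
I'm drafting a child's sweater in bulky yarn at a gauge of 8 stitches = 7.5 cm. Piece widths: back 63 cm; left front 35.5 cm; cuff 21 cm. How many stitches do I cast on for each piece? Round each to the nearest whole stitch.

back 67; left front 38; cuff 22.

Rate = 8/7.5 = 1.067 sts per cm.
back: 63 × 1.067 = 67.20 → 67.
left front: 35.5 × 1.067 = 37.87 → 38.
cuff: 21 × 1.067 = 22.40 → 22.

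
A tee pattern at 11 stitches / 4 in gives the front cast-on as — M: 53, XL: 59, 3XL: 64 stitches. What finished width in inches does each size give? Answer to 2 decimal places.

M 19.27 inches; XL 21.45 inches; 3XL 23.27 inches.

11/4 = 2.75 sts per in.
M: 53 / 2.75 = 19.273 → 19.27 in.
XL: 59 / 2.75 = 21.455 → 21.45 in.
3XL: 64 / 2.75 = 23.273 → 23.27 in.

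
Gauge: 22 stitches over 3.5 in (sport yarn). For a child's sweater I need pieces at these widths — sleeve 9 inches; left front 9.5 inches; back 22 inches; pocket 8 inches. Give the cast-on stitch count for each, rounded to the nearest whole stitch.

Rate = 22/3.5 = 6.286 sts per in.
sleeve: 9 × 6.286 = 56.57 → 57.
left front: 9.5 × 6.286 = 59.71 → 60.
back: 22 × 6.286 = 138.29 → 138.
pocket: 8 × 6.286 = 50.29 → 50.

sleeve 57; left front 60; back 138; pocket 50.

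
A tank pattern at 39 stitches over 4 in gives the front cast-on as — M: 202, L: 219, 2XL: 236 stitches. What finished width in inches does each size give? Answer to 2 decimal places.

M 20.72 inches; L 22.46 inches; 2XL 24.21 inches.

39/4 = 9.75 sts per in.
M: 202 / 9.75 = 20.718 → 20.72 in.
L: 219 / 9.75 = 22.462 → 22.46 in.
2XL: 236 / 9.75 = 24.205 → 24.21 in.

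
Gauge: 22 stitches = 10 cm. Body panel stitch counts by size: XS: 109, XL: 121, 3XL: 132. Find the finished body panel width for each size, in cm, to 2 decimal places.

22/10 = 2.2 sts per cm.
XS: 109 / 2.2 = 49.545 → 49.55 cm.
XL: 121 / 2.2 = 55.000 → 55.00 cm.
3XL: 132 / 2.2 = 60.000 → 60.00 cm.

XS 49.55 cm; XL 55.00 cm; 3XL 60.00 cm.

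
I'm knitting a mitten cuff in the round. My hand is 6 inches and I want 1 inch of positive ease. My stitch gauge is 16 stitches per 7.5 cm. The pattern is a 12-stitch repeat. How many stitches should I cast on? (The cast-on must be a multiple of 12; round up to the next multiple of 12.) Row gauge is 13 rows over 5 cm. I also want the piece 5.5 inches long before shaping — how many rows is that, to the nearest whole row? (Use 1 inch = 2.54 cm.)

Finished = 6 + 1 = 7 inches.
7 inches × 2.54 = 17.78 cm.
16/7.5 = 2.133 sts per cm; 17.78 × 2.133 = 37.93 sts.
Next multiple of 12 → 48.
5.5 inches = 13.97 cm; × 2.6 = 36.32 → 36 rows.

Cast on 48 stitches; work 36 rows.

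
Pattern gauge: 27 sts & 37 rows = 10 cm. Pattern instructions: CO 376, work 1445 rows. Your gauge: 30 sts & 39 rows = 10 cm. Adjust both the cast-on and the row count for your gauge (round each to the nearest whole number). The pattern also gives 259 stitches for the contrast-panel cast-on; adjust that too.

Stitches: 376 × 30/27 = 417.78 → 418.
Rows: 1445 × 39/37 = 1523.11 → 1523.
contrast-panel cast-on: 259 × 30/27 = 287.78 → 288.

Cast on 418 stitches; work 1523 rows; contrast-panel cast-on 288 stitches.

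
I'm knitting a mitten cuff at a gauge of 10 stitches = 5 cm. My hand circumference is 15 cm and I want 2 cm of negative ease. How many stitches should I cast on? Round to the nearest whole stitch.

Finished = 15 − 2 = 13 cm.
10 / 5 = 2 sts per cm.
13.00 × 2 = 26.00 sts.

CO 26 sts.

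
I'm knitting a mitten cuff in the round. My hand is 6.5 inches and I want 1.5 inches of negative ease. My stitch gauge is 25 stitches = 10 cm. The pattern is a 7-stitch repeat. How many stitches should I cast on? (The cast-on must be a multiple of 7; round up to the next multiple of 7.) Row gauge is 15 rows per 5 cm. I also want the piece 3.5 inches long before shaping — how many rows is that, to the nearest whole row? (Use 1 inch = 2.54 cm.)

Finished = 6.5 − 1.5 = 5 inches.
5 inches × 2.54 = 12.70 cm.
25/10 = 2.5 sts per cm; 12.70 × 2.5 = 31.75 sts.
Next multiple of 7 → 35.
3.5 inches = 8.89 cm; × 3 = 26.67 → 27 rows.

Cast on 35 stitches; work 27 rows.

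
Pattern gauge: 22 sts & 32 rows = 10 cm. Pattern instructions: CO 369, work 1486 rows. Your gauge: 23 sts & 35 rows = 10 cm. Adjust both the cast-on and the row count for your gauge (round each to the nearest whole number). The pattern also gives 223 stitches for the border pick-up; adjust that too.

Stitches: 369 × 23/22 = 385.77 → 386.
Rows: 1486 × 35/32 = 1625.31 → 1625.
border pick-up: 223 × 23/22 = 233.14 → 233.

Cast on 386 stitches; work 1625 rows; border pick-up 233 stitches.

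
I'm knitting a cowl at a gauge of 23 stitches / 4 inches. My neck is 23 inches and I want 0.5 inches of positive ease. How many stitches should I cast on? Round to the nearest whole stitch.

Cast on 135 stitches.

Finished = 23 + 0.5 = 23.5 in.
23 / 4 = 5.75 sts per inch.
23.50 × 5.75 = 135.12 sts.
→ 135 sts.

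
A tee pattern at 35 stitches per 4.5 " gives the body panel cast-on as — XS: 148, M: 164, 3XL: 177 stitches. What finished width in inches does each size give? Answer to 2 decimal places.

35/4.5 = 7.778 sts per in.
XS: 148 / 7.778 = 19.029 → 19.03 in.
M: 164 / 7.778 = 21.086 → 21.09 in.
3XL: 177 / 7.778 = 22.757 → 22.76 in.

XS 19.03 inches; M 21.09 inches; 3XL 22.76 inches.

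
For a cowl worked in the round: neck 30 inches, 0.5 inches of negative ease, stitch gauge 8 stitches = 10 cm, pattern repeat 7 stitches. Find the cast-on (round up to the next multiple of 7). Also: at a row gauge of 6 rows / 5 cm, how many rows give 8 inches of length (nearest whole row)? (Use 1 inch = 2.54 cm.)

Finished = 30 − 0.5 = 29.5 inches.
29.5 inches × 2.54 = 74.93 cm.
8/10 = 0.8 sts per cm; 74.93 × 0.8 = 59.94 sts.
Next multiple of 7 → 63.
8 inches = 20.32 cm; × 1.2 = 24.38 → 24 rows.

Cast on 63 stitches; work 24 rows.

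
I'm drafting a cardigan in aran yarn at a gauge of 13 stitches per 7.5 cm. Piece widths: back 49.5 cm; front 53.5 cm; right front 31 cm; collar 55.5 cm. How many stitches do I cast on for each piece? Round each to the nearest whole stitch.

back 86; front 93; right front 54; collar 96.

Rate = 13/7.5 = 1.733 sts per cm.
back: 49.5 × 1.733 = 85.80 → 86.
front: 53.5 × 1.733 = 92.73 → 93.
right front: 31 × 1.733 = 53.73 → 54.
collar: 55.5 × 1.733 = 96.20 → 96.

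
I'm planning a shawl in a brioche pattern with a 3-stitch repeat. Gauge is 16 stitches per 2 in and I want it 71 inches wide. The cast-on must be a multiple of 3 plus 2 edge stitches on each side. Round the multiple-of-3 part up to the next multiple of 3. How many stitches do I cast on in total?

Cast on 568 stitches.

16 / 2 = 8 sts per inch.
71 × 8 = 568.00 sts.
Less 4 edge sts → 564.00 for the repeat.
Next multiple of 3: 564.
Add back 4 edge sts → 568.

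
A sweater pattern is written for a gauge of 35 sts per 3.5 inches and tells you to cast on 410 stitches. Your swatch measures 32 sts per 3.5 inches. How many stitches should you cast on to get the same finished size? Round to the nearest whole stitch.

Scale factor = 32 / 35 = 0.914.
410 × 32 / 35 = 374.86 sts.
→ 375 sts.

Cast on 375 stitches.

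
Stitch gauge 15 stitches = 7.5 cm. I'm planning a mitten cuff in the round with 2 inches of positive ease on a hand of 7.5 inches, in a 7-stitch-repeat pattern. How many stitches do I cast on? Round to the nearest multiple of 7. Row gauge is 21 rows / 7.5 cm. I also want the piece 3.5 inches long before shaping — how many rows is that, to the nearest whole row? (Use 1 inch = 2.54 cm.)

Cast on 49 stitches; work 25 rows.

Finished = 7.5 + 2 = 9.5 inches.
9.5 inches × 2.54 = 24.13 cm.
15/7.5 = 2 sts per cm; 24.13 × 2 = 48.26 sts.
Nearest multiple of 7 → 49.
3.5 inches = 8.89 cm; × 2.8 = 24.89 → 25 rows.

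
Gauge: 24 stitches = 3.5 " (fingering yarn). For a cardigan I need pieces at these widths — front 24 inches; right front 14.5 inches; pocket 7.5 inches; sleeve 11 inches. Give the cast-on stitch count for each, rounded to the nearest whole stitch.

Rate = 24/3.5 = 6.857 sts per in.
front: 24 × 6.857 = 164.57 → 165.
right front: 14.5 × 6.857 = 99.43 → 99.
pocket: 7.5 × 6.857 = 51.43 → 51.
sleeve: 11 × 6.857 = 75.43 → 75.

front 165; right front 99; pocket 51; sleeve 75.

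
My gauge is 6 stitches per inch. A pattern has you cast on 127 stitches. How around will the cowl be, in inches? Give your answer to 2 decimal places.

21.17 inches.

6 stitches / 1 inch = 6 stitches per inch.
127 / 6 = 21.167 inches.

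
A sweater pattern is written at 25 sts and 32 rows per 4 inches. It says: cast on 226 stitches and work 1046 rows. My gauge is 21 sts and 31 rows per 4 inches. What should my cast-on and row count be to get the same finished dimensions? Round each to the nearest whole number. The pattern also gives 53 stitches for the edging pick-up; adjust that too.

Cast on 190 stitches; work 1013 rows; edging pick-up 45 stitches.

Stitches: 226 × 21/25 = 189.84 → 190.
Rows: 1046 × 31/32 = 1013.31 → 1013.
edging pick-up: 53 × 21/25 = 44.52 → 45.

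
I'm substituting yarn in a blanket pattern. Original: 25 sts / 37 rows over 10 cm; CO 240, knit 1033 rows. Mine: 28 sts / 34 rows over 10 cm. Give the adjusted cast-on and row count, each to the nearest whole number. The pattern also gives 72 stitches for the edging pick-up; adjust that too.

Cast on 269 stitches; work 949 rows; edging pick-up 81 stitches.

Stitches: 240 × 28/25 = 268.80 → 269.
Rows: 1033 × 34/37 = 949.24 → 949.
edging pick-up: 72 × 28/25 = 80.64 → 81.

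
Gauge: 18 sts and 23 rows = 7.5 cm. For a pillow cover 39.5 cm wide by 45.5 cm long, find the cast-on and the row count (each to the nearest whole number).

Cast on 95 stitches and work 140 rows.

Stitch gauge = 18/7.5 = 2.4 sts/cm; 39.5 × 2.4 = 94.80 → 95 sts.
Row gauge = 23/7.5 = 3.067 rows/cm; 45.5 × 3.067 = 139.53 → 140 rows.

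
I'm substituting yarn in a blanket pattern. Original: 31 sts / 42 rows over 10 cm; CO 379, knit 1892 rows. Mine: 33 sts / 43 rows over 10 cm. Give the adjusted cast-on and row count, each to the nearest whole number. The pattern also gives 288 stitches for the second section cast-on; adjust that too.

Stitches: 379 × 33/31 = 403.45 → 403.
Rows: 1892 × 43/42 = 1937.05 → 1937.
second section cast-on: 288 × 33/31 = 306.58 → 307.

Cast on 403 stitches; work 1937 rows; second section cast-on 307 stitches.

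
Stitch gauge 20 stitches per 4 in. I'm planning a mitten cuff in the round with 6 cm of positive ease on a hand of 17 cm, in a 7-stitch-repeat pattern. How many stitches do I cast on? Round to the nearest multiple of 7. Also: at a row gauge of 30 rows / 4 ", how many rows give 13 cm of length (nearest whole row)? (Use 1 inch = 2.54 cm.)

Finished = 17 + 6 = 23 cm.
23 cm × 1/2.54 = 9.06 inches.
20/4 = 5 sts per in; 9.06 × 5 = 45.28 sts.
Nearest multiple of 7 → 42.
13 cm = 5.12 inches; × 7.5 = 38.39 → 38 rows.

Cast on 42 stitches; work 38 rows.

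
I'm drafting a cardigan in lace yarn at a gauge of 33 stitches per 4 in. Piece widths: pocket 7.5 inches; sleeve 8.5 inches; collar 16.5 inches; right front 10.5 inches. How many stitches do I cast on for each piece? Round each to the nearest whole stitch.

pocket 62; sleeve 70; collar 136; right front 87.

Rate = 33/4 = 8.25 sts per in.
pocket: 7.5 × 8.25 = 61.88 → 62.
sleeve: 8.5 × 8.25 = 70.12 → 70.
collar: 16.5 × 8.25 = 136.12 → 136.
right front: 10.5 × 8.25 = 86.62 → 87.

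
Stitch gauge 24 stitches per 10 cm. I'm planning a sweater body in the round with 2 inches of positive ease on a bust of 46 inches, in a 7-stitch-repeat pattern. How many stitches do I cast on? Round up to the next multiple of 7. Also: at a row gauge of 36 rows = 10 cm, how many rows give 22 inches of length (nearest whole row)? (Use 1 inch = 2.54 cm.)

Finished = 46 + 2 = 48 inches.
48 inches × 2.54 = 121.92 cm.
24/10 = 2.4 sts per cm; 121.92 × 2.4 = 292.61 sts.
Next multiple of 7 → 294.
22 inches = 55.88 cm; × 3.6 = 201.17 → 201 rows.

Cast on 294 stitches; work 201 rows.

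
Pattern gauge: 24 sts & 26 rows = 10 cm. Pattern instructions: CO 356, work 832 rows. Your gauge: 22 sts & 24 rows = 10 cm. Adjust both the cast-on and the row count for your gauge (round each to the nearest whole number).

Cast on 326 stitches; work 768 rows.

Stitches: 356 × 22/24 = 326.33 → 326.
Rows: 832 × 24/26 = 768.00 → 768.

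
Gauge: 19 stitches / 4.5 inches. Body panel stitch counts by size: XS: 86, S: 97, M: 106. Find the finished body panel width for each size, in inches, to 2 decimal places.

19/4.5 = 4.222 sts per in.
XS: 86 / 4.222 = 20.368 → 20.37 in.
S: 97 / 4.222 = 22.974 → 22.97 in.
M: 106 / 4.222 = 25.105 → 25.11 in.

XS 20.37 inches; S 22.97 inches; M 25.11 inches.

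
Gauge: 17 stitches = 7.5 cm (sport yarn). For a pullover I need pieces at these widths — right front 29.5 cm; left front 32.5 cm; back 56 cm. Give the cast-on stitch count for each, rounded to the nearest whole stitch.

right front 67; left front 74; back 127.

Rate = 17/7.5 = 2.267 sts per cm.
right front: 29.5 × 2.267 = 66.87 → 67.
left front: 32.5 × 2.267 = 73.67 → 74.
back: 56 × 2.267 = 126.93 → 127.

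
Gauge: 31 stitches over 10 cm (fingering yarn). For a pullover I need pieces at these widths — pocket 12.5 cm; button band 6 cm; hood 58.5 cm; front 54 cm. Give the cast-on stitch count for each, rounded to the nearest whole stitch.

pocket 39; button band 19; hood 181; front 167.

Rate = 31/10 = 3.1 sts per cm.
pocket: 12.5 × 3.1 = 38.75 → 39.
button band: 6 × 3.1 = 18.60 → 19.
hood: 58.5 × 3.1 = 181.35 → 181.
front: 54 × 3.1 = 167.40 → 167.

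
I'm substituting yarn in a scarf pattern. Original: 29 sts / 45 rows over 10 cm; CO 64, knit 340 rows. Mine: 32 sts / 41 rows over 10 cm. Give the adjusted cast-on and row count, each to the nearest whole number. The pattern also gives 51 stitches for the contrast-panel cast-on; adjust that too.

Stitches: 64 × 32/29 = 70.62 → 71.
Rows: 340 × 41/45 = 309.78 → 310.
contrast-panel cast-on: 51 × 32/29 = 56.28 → 56.

Cast on 71 stitches; work 310 rows; contrast-panel cast-on 56 stitches.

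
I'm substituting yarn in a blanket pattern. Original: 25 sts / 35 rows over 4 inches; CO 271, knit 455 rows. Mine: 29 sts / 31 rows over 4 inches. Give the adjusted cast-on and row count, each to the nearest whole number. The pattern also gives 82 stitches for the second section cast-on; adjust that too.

Cast on 314 stitches; work 403 rows; second section cast-on 95 stitches.

Stitches: 271 × 29/25 = 314.36 → 314.
Rows: 455 × 31/35 = 403.00 → 403.
second section cast-on: 82 × 29/25 = 95.12 → 95.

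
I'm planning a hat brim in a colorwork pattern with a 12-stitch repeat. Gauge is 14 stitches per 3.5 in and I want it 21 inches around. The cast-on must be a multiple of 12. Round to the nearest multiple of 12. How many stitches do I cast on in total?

Cast on 84 stitches.

14 / 3.5 = 4 sts per inch.
21 × 4 = 84.00 sts.
Nearest multiple of 12: 84.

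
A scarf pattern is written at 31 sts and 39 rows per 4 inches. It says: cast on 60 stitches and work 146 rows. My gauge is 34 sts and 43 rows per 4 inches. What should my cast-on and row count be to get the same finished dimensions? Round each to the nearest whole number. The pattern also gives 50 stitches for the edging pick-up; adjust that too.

Stitches: 60 × 34/31 = 65.81 → 66.
Rows: 146 × 43/39 = 160.97 → 161.
edging pick-up: 50 × 34/31 = 54.84 → 55.

Cast on 66 stitches; work 161 rows; edging pick-up 55 stitches.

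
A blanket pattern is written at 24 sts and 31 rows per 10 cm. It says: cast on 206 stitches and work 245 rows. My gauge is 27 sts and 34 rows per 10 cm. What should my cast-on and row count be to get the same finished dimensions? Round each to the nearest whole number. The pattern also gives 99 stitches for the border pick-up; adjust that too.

Stitches: 206 × 27/24 = 231.75 → 232.
Rows: 245 × 34/31 = 268.71 → 269.
border pick-up: 99 × 27/24 = 111.38 → 111.

Cast on 232 stitches; work 269 rows; border pick-up 111 stitches.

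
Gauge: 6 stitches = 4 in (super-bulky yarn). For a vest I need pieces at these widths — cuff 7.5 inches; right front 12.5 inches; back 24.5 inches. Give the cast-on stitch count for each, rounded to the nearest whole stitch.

Rate = 6/4 = 1.5 sts per in.
cuff: 7.5 × 1.5 = 11.25 → 11.
right front: 12.5 × 1.5 = 18.75 → 19.
back: 24.5 × 1.5 = 36.75 → 37.

cuff 11; right front 19; back 37.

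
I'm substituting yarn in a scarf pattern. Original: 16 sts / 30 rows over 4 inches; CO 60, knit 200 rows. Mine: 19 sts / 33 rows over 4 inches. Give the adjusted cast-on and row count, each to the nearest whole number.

Cast on 71 stitches; work 220 rows.

Stitches: 60 × 19/16 = 71.25 → 71.
Rows: 200 × 33/30 = 220.00 → 220.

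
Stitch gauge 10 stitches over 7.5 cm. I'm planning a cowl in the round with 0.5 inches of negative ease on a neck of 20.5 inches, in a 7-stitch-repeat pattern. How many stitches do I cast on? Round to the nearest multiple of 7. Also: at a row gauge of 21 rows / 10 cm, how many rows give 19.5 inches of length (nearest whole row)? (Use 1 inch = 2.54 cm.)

Finished = 20.5 − 0.5 = 20 inches.
20 inches × 2.54 = 50.80 cm.
10/7.5 = 1.333 sts per cm; 50.80 × 1.333 = 67.73 sts.
Nearest multiple of 7 → 70.
19.5 inches = 49.53 cm; × 2.1 = 104.01 → 104 rows.

Cast on 70 stitches; work 104 rows.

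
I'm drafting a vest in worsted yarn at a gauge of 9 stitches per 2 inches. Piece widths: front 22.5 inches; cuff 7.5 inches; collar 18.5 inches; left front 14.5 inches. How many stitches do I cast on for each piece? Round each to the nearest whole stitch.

front 101; cuff 34; collar 83; left front 65.

Rate = 9/2 = 4.5 sts per in.
front: 22.5 × 4.5 = 101.25 → 101.
cuff: 7.5 × 4.5 = 33.75 → 34.
collar: 18.5 × 4.5 = 83.25 → 83.
left front: 14.5 × 4.5 = 65.25 → 65.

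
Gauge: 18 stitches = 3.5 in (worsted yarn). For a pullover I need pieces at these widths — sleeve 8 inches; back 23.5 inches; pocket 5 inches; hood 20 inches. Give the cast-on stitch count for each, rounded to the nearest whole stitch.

Rate = 18/3.5 = 5.143 sts per in.
sleeve: 8 × 5.143 = 41.14 → 41.
back: 23.5 × 5.143 = 120.86 → 121.
pocket: 5 × 5.143 = 25.71 → 26.
hood: 20 × 5.143 = 102.86 → 103.

sleeve 41; back 121; pocket 26; hood 103.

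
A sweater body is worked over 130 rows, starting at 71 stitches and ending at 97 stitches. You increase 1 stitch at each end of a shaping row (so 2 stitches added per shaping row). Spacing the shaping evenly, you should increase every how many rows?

Increase every 10th row.

Stitches to add: |97 − 71| = 26.
Shaping rows needed: 26 / 2 = 13.
130 rows / 13 = every 10 rows.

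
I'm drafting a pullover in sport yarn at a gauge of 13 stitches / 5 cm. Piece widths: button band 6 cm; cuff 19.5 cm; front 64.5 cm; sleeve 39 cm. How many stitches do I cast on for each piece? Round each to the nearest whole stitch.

button band 16; cuff 51; front 168; sleeve 101.

Rate = 13/5 = 2.6 sts per cm.
button band: 6 × 2.6 = 15.60 → 16.
cuff: 19.5 × 2.6 = 50.70 → 51.
front: 64.5 × 2.6 = 167.70 → 168.
sleeve: 39 × 2.6 = 101.40 → 101.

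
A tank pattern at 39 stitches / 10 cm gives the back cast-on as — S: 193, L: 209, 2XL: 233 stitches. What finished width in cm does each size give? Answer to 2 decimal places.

S 49.49 cm; L 53.59 cm; 2XL 59.74 cm.

39/10 = 3.9 sts per cm.
S: 193 / 3.9 = 49.487 → 49.49 cm.
L: 209 / 3.9 = 53.590 → 53.59 cm.
2XL: 233 / 3.9 = 59.744 → 59.74 cm.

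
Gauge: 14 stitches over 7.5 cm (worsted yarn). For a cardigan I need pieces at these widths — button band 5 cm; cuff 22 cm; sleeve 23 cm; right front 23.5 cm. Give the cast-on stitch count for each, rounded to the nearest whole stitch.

Rate = 14/7.5 = 1.867 sts per cm.
button band: 5 × 1.867 = 9.33 → 9.
cuff: 22 × 1.867 = 41.07 → 41.
sleeve: 23 × 1.867 = 42.93 → 43.
right front: 23.5 × 1.867 = 43.87 → 44.

button band 9; cuff 41; sleeve 43; right front 44.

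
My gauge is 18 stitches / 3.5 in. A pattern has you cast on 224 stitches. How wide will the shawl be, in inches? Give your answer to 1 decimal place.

43.6 inches.

18 stitches / 3.5 inch = 5.143 stitches per inch.
224 / 5.143 = 43.56 inches.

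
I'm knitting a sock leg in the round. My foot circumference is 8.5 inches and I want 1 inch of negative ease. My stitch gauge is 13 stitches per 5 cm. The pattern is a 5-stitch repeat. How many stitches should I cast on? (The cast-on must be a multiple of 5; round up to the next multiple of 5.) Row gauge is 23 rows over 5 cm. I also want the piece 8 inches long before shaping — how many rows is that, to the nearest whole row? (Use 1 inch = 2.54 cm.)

Cast on 50 stitches; work 93 rows.

Finished = 8.5 − 1 = 7.5 inches.
7.5 inches × 2.54 = 19.05 cm.
13/5 = 2.6 sts per cm; 19.05 × 2.6 = 49.53 sts.
Next multiple of 5 → 50.
8 inches = 20.32 cm; × 4.6 = 93.47 → 93 rows.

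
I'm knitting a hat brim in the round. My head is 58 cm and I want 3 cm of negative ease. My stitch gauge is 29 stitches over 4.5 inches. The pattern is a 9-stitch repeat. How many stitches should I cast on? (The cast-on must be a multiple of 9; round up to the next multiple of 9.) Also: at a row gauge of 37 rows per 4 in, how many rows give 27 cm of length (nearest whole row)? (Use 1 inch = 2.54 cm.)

Cast on 144 stitches; work 98 rows.

Finished = 58 − 3 = 55 cm.
55 cm × 1/2.54 = 21.65 inches.
29/4.5 = 6.444 sts per in; 21.65 × 6.444 = 139.55 sts.
Next multiple of 9 → 144.
27 cm = 10.63 inches; × 9.25 = 98.33 → 98 rows.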